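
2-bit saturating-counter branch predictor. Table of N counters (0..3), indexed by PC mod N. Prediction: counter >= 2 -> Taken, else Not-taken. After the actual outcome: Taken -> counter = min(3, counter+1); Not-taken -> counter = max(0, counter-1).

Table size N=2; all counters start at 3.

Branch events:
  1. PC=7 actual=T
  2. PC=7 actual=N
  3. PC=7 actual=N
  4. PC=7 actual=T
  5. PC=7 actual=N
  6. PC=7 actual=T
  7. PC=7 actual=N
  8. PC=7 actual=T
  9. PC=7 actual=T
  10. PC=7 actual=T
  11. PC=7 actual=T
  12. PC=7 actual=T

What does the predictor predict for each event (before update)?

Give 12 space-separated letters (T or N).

Answer: T T T N T N T N T T T T

Derivation:
Ev 1: PC=7 idx=1 pred=T actual=T -> ctr[1]=3
Ev 2: PC=7 idx=1 pred=T actual=N -> ctr[1]=2
Ev 3: PC=7 idx=1 pred=T actual=N -> ctr[1]=1
Ev 4: PC=7 idx=1 pred=N actual=T -> ctr[1]=2
Ev 5: PC=7 idx=1 pred=T actual=N -> ctr[1]=1
Ev 6: PC=7 idx=1 pred=N actual=T -> ctr[1]=2
Ev 7: PC=7 idx=1 pred=T actual=N -> ctr[1]=1
Ev 8: PC=7 idx=1 pred=N actual=T -> ctr[1]=2
Ev 9: PC=7 idx=1 pred=T actual=T -> ctr[1]=3
Ev 10: PC=7 idx=1 pred=T actual=T -> ctr[1]=3
Ev 11: PC=7 idx=1 pred=T actual=T -> ctr[1]=3
Ev 12: PC=7 idx=1 pred=T actual=T -> ctr[1]=3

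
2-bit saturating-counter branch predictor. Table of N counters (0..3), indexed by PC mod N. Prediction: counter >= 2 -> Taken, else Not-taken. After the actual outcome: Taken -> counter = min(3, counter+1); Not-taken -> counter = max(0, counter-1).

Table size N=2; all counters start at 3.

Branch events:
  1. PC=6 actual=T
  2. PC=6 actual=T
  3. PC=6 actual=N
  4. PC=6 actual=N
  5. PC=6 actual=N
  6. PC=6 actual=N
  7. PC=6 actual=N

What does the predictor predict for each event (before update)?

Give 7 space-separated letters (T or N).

Answer: T T T T N N N

Derivation:
Ev 1: PC=6 idx=0 pred=T actual=T -> ctr[0]=3
Ev 2: PC=6 idx=0 pred=T actual=T -> ctr[0]=3
Ev 3: PC=6 idx=0 pred=T actual=N -> ctr[0]=2
Ev 4: PC=6 idx=0 pred=T actual=N -> ctr[0]=1
Ev 5: PC=6 idx=0 pred=N actual=N -> ctr[0]=0
Ev 6: PC=6 idx=0 pred=N actual=N -> ctr[0]=0
Ev 7: PC=6 idx=0 pred=N actual=N -> ctr[0]=0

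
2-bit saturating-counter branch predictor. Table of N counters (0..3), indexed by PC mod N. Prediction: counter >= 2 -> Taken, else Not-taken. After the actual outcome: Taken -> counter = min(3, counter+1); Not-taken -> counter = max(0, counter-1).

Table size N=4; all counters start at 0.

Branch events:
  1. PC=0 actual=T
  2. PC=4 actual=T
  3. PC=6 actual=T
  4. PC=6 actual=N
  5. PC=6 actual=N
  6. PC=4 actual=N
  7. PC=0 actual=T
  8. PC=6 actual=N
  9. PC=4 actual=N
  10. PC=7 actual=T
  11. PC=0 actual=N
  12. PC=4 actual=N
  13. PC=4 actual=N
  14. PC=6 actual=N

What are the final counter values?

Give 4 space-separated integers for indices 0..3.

Answer: 0 0 0 1

Derivation:
Ev 1: PC=0 idx=0 pred=N actual=T -> ctr[0]=1
Ev 2: PC=4 idx=0 pred=N actual=T -> ctr[0]=2
Ev 3: PC=6 idx=2 pred=N actual=T -> ctr[2]=1
Ev 4: PC=6 idx=2 pred=N actual=N -> ctr[2]=0
Ev 5: PC=6 idx=2 pred=N actual=N -> ctr[2]=0
Ev 6: PC=4 idx=0 pred=T actual=N -> ctr[0]=1
Ev 7: PC=0 idx=0 pred=N actual=T -> ctr[0]=2
Ev 8: PC=6 idx=2 pred=N actual=N -> ctr[2]=0
Ev 9: PC=4 idx=0 pred=T actual=N -> ctr[0]=1
Ev 10: PC=7 idx=3 pred=N actual=T -> ctr[3]=1
Ev 11: PC=0 idx=0 pred=N actual=N -> ctr[0]=0
Ev 12: PC=4 idx=0 pred=N actual=N -> ctr[0]=0
Ev 13: PC=4 idx=0 pred=N actual=N -> ctr[0]=0
Ev 14: PC=6 idx=2 pred=N actual=N -> ctr[2]=0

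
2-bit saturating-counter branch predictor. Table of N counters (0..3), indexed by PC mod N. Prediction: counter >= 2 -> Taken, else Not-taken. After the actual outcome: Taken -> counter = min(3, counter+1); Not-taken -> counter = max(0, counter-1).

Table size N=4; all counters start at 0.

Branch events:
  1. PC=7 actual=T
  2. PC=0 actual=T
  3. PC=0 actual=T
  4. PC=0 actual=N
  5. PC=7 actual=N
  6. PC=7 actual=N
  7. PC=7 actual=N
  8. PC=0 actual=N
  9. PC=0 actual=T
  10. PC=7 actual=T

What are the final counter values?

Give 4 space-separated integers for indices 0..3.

Ev 1: PC=7 idx=3 pred=N actual=T -> ctr[3]=1
Ev 2: PC=0 idx=0 pred=N actual=T -> ctr[0]=1
Ev 3: PC=0 idx=0 pred=N actual=T -> ctr[0]=2
Ev 4: PC=0 idx=0 pred=T actual=N -> ctr[0]=1
Ev 5: PC=7 idx=3 pred=N actual=N -> ctr[3]=0
Ev 6: PC=7 idx=3 pred=N actual=N -> ctr[3]=0
Ev 7: PC=7 idx=3 pred=N actual=N -> ctr[3]=0
Ev 8: PC=0 idx=0 pred=N actual=N -> ctr[0]=0
Ev 9: PC=0 idx=0 pred=N actual=T -> ctr[0]=1
Ev 10: PC=7 idx=3 pred=N actual=T -> ctr[3]=1

Answer: 1 0 0 1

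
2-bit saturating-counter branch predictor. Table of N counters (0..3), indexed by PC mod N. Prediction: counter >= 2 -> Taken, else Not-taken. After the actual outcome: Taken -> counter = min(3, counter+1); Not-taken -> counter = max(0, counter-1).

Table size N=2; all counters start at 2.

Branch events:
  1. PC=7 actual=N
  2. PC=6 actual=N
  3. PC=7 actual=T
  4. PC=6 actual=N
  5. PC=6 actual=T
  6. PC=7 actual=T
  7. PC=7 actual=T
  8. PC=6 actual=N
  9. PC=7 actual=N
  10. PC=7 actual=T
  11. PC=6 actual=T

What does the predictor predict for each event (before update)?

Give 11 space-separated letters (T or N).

Ev 1: PC=7 idx=1 pred=T actual=N -> ctr[1]=1
Ev 2: PC=6 idx=0 pred=T actual=N -> ctr[0]=1
Ev 3: PC=7 idx=1 pred=N actual=T -> ctr[1]=2
Ev 4: PC=6 idx=0 pred=N actual=N -> ctr[0]=0
Ev 5: PC=6 idx=0 pred=N actual=T -> ctr[0]=1
Ev 6: PC=7 idx=1 pred=T actual=T -> ctr[1]=3
Ev 7: PC=7 idx=1 pred=T actual=T -> ctr[1]=3
Ev 8: PC=6 idx=0 pred=N actual=N -> ctr[0]=0
Ev 9: PC=7 idx=1 pred=T actual=N -> ctr[1]=2
Ev 10: PC=7 idx=1 pred=T actual=T -> ctr[1]=3
Ev 11: PC=6 idx=0 pred=N actual=T -> ctr[0]=1

Answer: T T N N N T T N T T N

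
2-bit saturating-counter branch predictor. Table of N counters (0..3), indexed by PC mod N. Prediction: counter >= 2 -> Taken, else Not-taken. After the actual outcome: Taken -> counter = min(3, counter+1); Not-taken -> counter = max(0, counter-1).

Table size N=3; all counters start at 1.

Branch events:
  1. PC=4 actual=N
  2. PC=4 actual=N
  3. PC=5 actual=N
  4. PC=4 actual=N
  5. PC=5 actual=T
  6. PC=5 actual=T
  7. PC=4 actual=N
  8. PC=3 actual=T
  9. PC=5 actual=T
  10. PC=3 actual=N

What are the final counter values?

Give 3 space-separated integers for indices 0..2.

Ev 1: PC=4 idx=1 pred=N actual=N -> ctr[1]=0
Ev 2: PC=4 idx=1 pred=N actual=N -> ctr[1]=0
Ev 3: PC=5 idx=2 pred=N actual=N -> ctr[2]=0
Ev 4: PC=4 idx=1 pred=N actual=N -> ctr[1]=0
Ev 5: PC=5 idx=2 pred=N actual=T -> ctr[2]=1
Ev 6: PC=5 idx=2 pred=N actual=T -> ctr[2]=2
Ev 7: PC=4 idx=1 pred=N actual=N -> ctr[1]=0
Ev 8: PC=3 idx=0 pred=N actual=T -> ctr[0]=2
Ev 9: PC=5 idx=2 pred=T actual=T -> ctr[2]=3
Ev 10: PC=3 idx=0 pred=T actual=N -> ctr[0]=1

Answer: 1 0 3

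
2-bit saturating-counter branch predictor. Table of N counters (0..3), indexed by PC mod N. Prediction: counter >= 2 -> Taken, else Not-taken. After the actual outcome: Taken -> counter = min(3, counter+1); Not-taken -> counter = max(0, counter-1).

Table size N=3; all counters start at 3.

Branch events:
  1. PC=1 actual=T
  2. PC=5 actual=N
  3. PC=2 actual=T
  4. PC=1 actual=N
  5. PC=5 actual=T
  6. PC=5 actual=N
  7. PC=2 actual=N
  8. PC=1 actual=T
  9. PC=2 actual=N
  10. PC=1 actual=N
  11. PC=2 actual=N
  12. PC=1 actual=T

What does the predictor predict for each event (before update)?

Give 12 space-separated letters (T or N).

Ev 1: PC=1 idx=1 pred=T actual=T -> ctr[1]=3
Ev 2: PC=5 idx=2 pred=T actual=N -> ctr[2]=2
Ev 3: PC=2 idx=2 pred=T actual=T -> ctr[2]=3
Ev 4: PC=1 idx=1 pred=T actual=N -> ctr[1]=2
Ev 5: PC=5 idx=2 pred=T actual=T -> ctr[2]=3
Ev 6: PC=5 idx=2 pred=T actual=N -> ctr[2]=2
Ev 7: PC=2 idx=2 pred=T actual=N -> ctr[2]=1
Ev 8: PC=1 idx=1 pred=T actual=T -> ctr[1]=3
Ev 9: PC=2 idx=2 pred=N actual=N -> ctr[2]=0
Ev 10: PC=1 idx=1 pred=T actual=N -> ctr[1]=2
Ev 11: PC=2 idx=2 pred=N actual=N -> ctr[2]=0
Ev 12: PC=1 idx=1 pred=T actual=T -> ctr[1]=3

Answer: T T T T T T T T N T N T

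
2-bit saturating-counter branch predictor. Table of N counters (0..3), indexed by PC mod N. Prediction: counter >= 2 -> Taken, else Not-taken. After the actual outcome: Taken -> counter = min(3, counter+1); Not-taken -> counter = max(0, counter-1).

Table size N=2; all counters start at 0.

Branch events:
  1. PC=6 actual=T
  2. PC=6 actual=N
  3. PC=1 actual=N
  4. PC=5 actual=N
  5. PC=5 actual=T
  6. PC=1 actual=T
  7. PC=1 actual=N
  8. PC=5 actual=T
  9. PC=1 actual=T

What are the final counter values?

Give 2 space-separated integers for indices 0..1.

Ev 1: PC=6 idx=0 pred=N actual=T -> ctr[0]=1
Ev 2: PC=6 idx=0 pred=N actual=N -> ctr[0]=0
Ev 3: PC=1 idx=1 pred=N actual=N -> ctr[1]=0
Ev 4: PC=5 idx=1 pred=N actual=N -> ctr[1]=0
Ev 5: PC=5 idx=1 pred=N actual=T -> ctr[1]=1
Ev 6: PC=1 idx=1 pred=N actual=T -> ctr[1]=2
Ev 7: PC=1 idx=1 pred=T actual=N -> ctr[1]=1
Ev 8: PC=5 idx=1 pred=N actual=T -> ctr[1]=2
Ev 9: PC=1 idx=1 pred=T actual=T -> ctr[1]=3

Answer: 0 3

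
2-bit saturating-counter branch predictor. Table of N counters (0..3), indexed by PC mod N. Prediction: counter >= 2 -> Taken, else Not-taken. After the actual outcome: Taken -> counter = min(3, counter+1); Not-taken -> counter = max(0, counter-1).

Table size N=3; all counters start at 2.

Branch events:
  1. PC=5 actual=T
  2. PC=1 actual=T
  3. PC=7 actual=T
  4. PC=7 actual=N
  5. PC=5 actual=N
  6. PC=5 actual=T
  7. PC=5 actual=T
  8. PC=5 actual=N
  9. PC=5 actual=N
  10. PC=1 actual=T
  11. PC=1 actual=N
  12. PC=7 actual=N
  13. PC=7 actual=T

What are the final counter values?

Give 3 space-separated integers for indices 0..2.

Ev 1: PC=5 idx=2 pred=T actual=T -> ctr[2]=3
Ev 2: PC=1 idx=1 pred=T actual=T -> ctr[1]=3
Ev 3: PC=7 idx=1 pred=T actual=T -> ctr[1]=3
Ev 4: PC=7 idx=1 pred=T actual=N -> ctr[1]=2
Ev 5: PC=5 idx=2 pred=T actual=N -> ctr[2]=2
Ev 6: PC=5 idx=2 pred=T actual=T -> ctr[2]=3
Ev 7: PC=5 idx=2 pred=T actual=T -> ctr[2]=3
Ev 8: PC=5 idx=2 pred=T actual=N -> ctr[2]=2
Ev 9: PC=5 idx=2 pred=T actual=N -> ctr[2]=1
Ev 10: PC=1 idx=1 pred=T actual=T -> ctr[1]=3
Ev 11: PC=1 idx=1 pred=T actual=N -> ctr[1]=2
Ev 12: PC=7 idx=1 pred=T actual=N -> ctr[1]=1
Ev 13: PC=7 idx=1 pred=N actual=T -> ctr[1]=2

Answer: 2 2 1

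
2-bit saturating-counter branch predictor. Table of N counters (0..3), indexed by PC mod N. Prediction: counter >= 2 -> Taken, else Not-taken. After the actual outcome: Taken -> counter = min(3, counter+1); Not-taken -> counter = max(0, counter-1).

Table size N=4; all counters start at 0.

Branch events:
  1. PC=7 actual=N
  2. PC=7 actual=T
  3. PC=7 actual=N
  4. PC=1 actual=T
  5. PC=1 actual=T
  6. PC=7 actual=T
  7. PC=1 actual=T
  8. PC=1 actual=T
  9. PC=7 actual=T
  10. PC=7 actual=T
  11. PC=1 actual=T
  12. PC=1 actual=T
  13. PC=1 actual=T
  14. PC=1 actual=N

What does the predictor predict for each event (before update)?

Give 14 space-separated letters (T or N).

Ev 1: PC=7 idx=3 pred=N actual=N -> ctr[3]=0
Ev 2: PC=7 idx=3 pred=N actual=T -> ctr[3]=1
Ev 3: PC=7 idx=3 pred=N actual=N -> ctr[3]=0
Ev 4: PC=1 idx=1 pred=N actual=T -> ctr[1]=1
Ev 5: PC=1 idx=1 pred=N actual=T -> ctr[1]=2
Ev 6: PC=7 idx=3 pred=N actual=T -> ctr[3]=1
Ev 7: PC=1 idx=1 pred=T actual=T -> ctr[1]=3
Ev 8: PC=1 idx=1 pred=T actual=T -> ctr[1]=3
Ev 9: PC=7 idx=3 pred=N actual=T -> ctr[3]=2
Ev 10: PC=7 idx=3 pred=T actual=T -> ctr[3]=3
Ev 11: PC=1 idx=1 pred=T actual=T -> ctr[1]=3
Ev 12: PC=1 idx=1 pred=T actual=T -> ctr[1]=3
Ev 13: PC=1 idx=1 pred=T actual=T -> ctr[1]=3
Ev 14: PC=1 idx=1 pred=T actual=N -> ctr[1]=2

Answer: N N N N N N T T N T T T T T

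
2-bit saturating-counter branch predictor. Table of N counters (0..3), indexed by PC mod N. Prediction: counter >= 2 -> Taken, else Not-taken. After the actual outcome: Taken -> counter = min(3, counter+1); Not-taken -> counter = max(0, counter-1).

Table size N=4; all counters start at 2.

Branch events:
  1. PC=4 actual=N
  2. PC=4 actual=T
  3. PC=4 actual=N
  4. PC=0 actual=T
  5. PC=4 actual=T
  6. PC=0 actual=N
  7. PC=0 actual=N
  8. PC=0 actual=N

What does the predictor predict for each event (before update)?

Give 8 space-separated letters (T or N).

Ev 1: PC=4 idx=0 pred=T actual=N -> ctr[0]=1
Ev 2: PC=4 idx=0 pred=N actual=T -> ctr[0]=2
Ev 3: PC=4 idx=0 pred=T actual=N -> ctr[0]=1
Ev 4: PC=0 idx=0 pred=N actual=T -> ctr[0]=2
Ev 5: PC=4 idx=0 pred=T actual=T -> ctr[0]=3
Ev 6: PC=0 idx=0 pred=T actual=N -> ctr[0]=2
Ev 7: PC=0 idx=0 pred=T actual=N -> ctr[0]=1
Ev 8: PC=0 idx=0 pred=N actual=N -> ctr[0]=0

Answer: T N T N T T T N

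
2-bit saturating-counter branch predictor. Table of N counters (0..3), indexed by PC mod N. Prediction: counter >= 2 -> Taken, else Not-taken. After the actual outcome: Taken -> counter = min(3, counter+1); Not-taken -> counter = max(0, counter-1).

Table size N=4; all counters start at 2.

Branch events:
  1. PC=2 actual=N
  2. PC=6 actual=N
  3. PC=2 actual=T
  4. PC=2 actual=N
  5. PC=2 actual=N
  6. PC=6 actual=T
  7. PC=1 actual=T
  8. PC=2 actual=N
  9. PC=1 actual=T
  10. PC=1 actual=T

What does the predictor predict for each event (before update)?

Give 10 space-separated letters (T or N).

Answer: T N N N N N T N T T

Derivation:
Ev 1: PC=2 idx=2 pred=T actual=N -> ctr[2]=1
Ev 2: PC=6 idx=2 pred=N actual=N -> ctr[2]=0
Ev 3: PC=2 idx=2 pred=N actual=T -> ctr[2]=1
Ev 4: PC=2 idx=2 pred=N actual=N -> ctr[2]=0
Ev 5: PC=2 idx=2 pred=N actual=N -> ctr[2]=0
Ev 6: PC=6 idx=2 pred=N actual=T -> ctr[2]=1
Ev 7: PC=1 idx=1 pred=T actual=T -> ctr[1]=3
Ev 8: PC=2 idx=2 pred=N actual=N -> ctr[2]=0
Ev 9: PC=1 idx=1 pred=T actual=T -> ctr[1]=3
Ev 10: PC=1 idx=1 pred=T actual=T -> ctr[1]=3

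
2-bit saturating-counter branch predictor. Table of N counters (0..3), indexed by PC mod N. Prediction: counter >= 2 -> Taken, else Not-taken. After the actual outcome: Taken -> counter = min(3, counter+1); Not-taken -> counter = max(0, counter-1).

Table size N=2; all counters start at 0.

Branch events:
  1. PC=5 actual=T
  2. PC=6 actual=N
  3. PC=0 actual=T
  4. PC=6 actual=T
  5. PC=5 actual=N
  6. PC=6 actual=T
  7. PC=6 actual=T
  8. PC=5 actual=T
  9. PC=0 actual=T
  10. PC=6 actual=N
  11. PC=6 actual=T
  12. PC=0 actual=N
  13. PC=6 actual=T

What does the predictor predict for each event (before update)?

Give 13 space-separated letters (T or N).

Answer: N N N N N T T N T T T T T

Derivation:
Ev 1: PC=5 idx=1 pred=N actual=T -> ctr[1]=1
Ev 2: PC=6 idx=0 pred=N actual=N -> ctr[0]=0
Ev 3: PC=0 idx=0 pred=N actual=T -> ctr[0]=1
Ev 4: PC=6 idx=0 pred=N actual=T -> ctr[0]=2
Ev 5: PC=5 idx=1 pred=N actual=N -> ctr[1]=0
Ev 6: PC=6 idx=0 pred=T actual=T -> ctr[0]=3
Ev 7: PC=6 idx=0 pred=T actual=T -> ctr[0]=3
Ev 8: PC=5 idx=1 pred=N actual=T -> ctr[1]=1
Ev 9: PC=0 idx=0 pred=T actual=T -> ctr[0]=3
Ev 10: PC=6 idx=0 pred=T actual=N -> ctr[0]=2
Ev 11: PC=6 idx=0 pred=T actual=T -> ctr[0]=3
Ev 12: PC=0 idx=0 pred=T actual=N -> ctr[0]=2
Ev 13: PC=6 idx=0 pred=T actual=T -> ctr[0]=3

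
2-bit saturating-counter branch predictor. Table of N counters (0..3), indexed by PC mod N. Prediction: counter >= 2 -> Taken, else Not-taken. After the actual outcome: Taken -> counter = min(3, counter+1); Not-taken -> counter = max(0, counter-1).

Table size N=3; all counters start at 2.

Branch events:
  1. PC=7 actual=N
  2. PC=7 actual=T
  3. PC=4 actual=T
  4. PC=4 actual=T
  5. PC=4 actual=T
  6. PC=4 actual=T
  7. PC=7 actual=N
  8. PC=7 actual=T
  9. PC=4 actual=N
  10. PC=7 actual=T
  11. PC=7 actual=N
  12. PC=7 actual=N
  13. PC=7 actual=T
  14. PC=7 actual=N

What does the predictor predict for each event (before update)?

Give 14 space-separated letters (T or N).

Ev 1: PC=7 idx=1 pred=T actual=N -> ctr[1]=1
Ev 2: PC=7 idx=1 pred=N actual=T -> ctr[1]=2
Ev 3: PC=4 idx=1 pred=T actual=T -> ctr[1]=3
Ev 4: PC=4 idx=1 pred=T actual=T -> ctr[1]=3
Ev 5: PC=4 idx=1 pred=T actual=T -> ctr[1]=3
Ev 6: PC=4 idx=1 pred=T actual=T -> ctr[1]=3
Ev 7: PC=7 idx=1 pred=T actual=N -> ctr[1]=2
Ev 8: PC=7 idx=1 pred=T actual=T -> ctr[1]=3
Ev 9: PC=4 idx=1 pred=T actual=N -> ctr[1]=2
Ev 10: PC=7 idx=1 pred=T actual=T -> ctr[1]=3
Ev 11: PC=7 idx=1 pred=T actual=N -> ctr[1]=2
Ev 12: PC=7 idx=1 pred=T actual=N -> ctr[1]=1
Ev 13: PC=7 idx=1 pred=N actual=T -> ctr[1]=2
Ev 14: PC=7 idx=1 pred=T actual=N -> ctr[1]=1

Answer: T N T T T T T T T T T T N T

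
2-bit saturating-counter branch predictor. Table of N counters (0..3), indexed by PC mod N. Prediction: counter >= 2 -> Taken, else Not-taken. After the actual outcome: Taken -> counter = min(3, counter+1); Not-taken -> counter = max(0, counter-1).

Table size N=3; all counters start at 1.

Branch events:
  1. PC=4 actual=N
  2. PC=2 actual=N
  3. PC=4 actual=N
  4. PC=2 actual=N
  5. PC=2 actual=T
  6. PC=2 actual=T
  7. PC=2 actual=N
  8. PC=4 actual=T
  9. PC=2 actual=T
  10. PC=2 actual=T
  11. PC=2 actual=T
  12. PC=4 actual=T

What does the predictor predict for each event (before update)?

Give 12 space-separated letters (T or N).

Answer: N N N N N N T N N T T N

Derivation:
Ev 1: PC=4 idx=1 pred=N actual=N -> ctr[1]=0
Ev 2: PC=2 idx=2 pred=N actual=N -> ctr[2]=0
Ev 3: PC=4 idx=1 pred=N actual=N -> ctr[1]=0
Ev 4: PC=2 idx=2 pred=N actual=N -> ctr[2]=0
Ev 5: PC=2 idx=2 pred=N actual=T -> ctr[2]=1
Ev 6: PC=2 idx=2 pred=N actual=T -> ctr[2]=2
Ev 7: PC=2 idx=2 pred=T actual=N -> ctr[2]=1
Ev 8: PC=4 idx=1 pred=N actual=T -> ctr[1]=1
Ev 9: PC=2 idx=2 pred=N actual=T -> ctr[2]=2
Ev 10: PC=2 idx=2 pred=T actual=T -> ctr[2]=3
Ev 11: PC=2 idx=2 pred=T actual=T -> ctr[2]=3
Ev 12: PC=4 idx=1 pred=N actual=T -> ctr[1]=2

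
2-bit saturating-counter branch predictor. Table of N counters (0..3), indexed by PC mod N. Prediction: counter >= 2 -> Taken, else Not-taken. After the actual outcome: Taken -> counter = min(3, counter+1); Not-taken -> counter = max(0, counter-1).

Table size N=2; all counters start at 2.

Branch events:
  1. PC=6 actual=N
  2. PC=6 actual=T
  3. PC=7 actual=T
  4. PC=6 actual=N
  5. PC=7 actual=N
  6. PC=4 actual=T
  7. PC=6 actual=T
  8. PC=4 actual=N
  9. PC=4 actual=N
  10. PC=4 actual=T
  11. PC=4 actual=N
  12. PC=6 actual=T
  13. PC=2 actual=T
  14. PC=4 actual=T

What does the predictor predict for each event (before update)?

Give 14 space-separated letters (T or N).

Ev 1: PC=6 idx=0 pred=T actual=N -> ctr[0]=1
Ev 2: PC=6 idx=0 pred=N actual=T -> ctr[0]=2
Ev 3: PC=7 idx=1 pred=T actual=T -> ctr[1]=3
Ev 4: PC=6 idx=0 pred=T actual=N -> ctr[0]=1
Ev 5: PC=7 idx=1 pred=T actual=N -> ctr[1]=2
Ev 6: PC=4 idx=0 pred=N actual=T -> ctr[0]=2
Ev 7: PC=6 idx=0 pred=T actual=T -> ctr[0]=3
Ev 8: PC=4 idx=0 pred=T actual=N -> ctr[0]=2
Ev 9: PC=4 idx=0 pred=T actual=N -> ctr[0]=1
Ev 10: PC=4 idx=0 pred=N actual=T -> ctr[0]=2
Ev 11: PC=4 idx=0 pred=T actual=N -> ctr[0]=1
Ev 12: PC=6 idx=0 pred=N actual=T -> ctr[0]=2
Ev 13: PC=2 idx=0 pred=T actual=T -> ctr[0]=3
Ev 14: PC=4 idx=0 pred=T actual=T -> ctr[0]=3

Answer: T N T T T N T T T N T N T T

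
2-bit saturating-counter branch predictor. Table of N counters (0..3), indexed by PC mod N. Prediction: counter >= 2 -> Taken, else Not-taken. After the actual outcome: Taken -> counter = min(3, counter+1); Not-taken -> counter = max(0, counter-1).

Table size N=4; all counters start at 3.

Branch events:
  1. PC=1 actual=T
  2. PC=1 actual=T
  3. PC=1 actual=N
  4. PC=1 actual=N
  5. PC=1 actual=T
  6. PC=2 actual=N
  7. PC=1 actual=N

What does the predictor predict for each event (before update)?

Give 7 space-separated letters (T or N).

Answer: T T T T N T T

Derivation:
Ev 1: PC=1 idx=1 pred=T actual=T -> ctr[1]=3
Ev 2: PC=1 idx=1 pred=T actual=T -> ctr[1]=3
Ev 3: PC=1 idx=1 pred=T actual=N -> ctr[1]=2
Ev 4: PC=1 idx=1 pred=T actual=N -> ctr[1]=1
Ev 5: PC=1 idx=1 pred=N actual=T -> ctr[1]=2
Ev 6: PC=2 idx=2 pred=T actual=N -> ctr[2]=2
Ev 7: PC=1 idx=1 pred=T actual=N -> ctr[1]=1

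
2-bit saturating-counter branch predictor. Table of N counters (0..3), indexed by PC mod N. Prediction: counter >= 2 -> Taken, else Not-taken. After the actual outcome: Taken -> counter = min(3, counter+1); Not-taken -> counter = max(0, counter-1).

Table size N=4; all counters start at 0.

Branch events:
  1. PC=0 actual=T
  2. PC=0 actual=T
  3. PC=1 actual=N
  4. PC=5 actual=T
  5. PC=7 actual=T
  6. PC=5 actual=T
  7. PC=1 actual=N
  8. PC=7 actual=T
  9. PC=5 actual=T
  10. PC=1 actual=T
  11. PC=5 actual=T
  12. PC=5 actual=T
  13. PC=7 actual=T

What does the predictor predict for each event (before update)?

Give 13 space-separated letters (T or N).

Ev 1: PC=0 idx=0 pred=N actual=T -> ctr[0]=1
Ev 2: PC=0 idx=0 pred=N actual=T -> ctr[0]=2
Ev 3: PC=1 idx=1 pred=N actual=N -> ctr[1]=0
Ev 4: PC=5 idx=1 pred=N actual=T -> ctr[1]=1
Ev 5: PC=7 idx=3 pred=N actual=T -> ctr[3]=1
Ev 6: PC=5 idx=1 pred=N actual=T -> ctr[1]=2
Ev 7: PC=1 idx=1 pred=T actual=N -> ctr[1]=1
Ev 8: PC=7 idx=3 pred=N actual=T -> ctr[3]=2
Ev 9: PC=5 idx=1 pred=N actual=T -> ctr[1]=2
Ev 10: PC=1 idx=1 pred=T actual=T -> ctr[1]=3
Ev 11: PC=5 idx=1 pred=T actual=T -> ctr[1]=3
Ev 12: PC=5 idx=1 pred=T actual=T -> ctr[1]=3
Ev 13: PC=7 idx=3 pred=T actual=T -> ctr[3]=3

Answer: N N N N N N T N N T T T T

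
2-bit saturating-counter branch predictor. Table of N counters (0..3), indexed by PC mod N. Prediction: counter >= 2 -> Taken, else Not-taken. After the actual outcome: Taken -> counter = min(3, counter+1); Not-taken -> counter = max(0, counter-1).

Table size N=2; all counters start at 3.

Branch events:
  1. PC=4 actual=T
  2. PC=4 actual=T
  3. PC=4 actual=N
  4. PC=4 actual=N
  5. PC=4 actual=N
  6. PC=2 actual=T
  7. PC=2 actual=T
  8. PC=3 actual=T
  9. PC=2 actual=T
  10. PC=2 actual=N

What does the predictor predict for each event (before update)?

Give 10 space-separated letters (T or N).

Ev 1: PC=4 idx=0 pred=T actual=T -> ctr[0]=3
Ev 2: PC=4 idx=0 pred=T actual=T -> ctr[0]=3
Ev 3: PC=4 idx=0 pred=T actual=N -> ctr[0]=2
Ev 4: PC=4 idx=0 pred=T actual=N -> ctr[0]=1
Ev 5: PC=4 idx=0 pred=N actual=N -> ctr[0]=0
Ev 6: PC=2 idx=0 pred=N actual=T -> ctr[0]=1
Ev 7: PC=2 idx=0 pred=N actual=T -> ctr[0]=2
Ev 8: PC=3 idx=1 pred=T actual=T -> ctr[1]=3
Ev 9: PC=2 idx=0 pred=T actual=T -> ctr[0]=3
Ev 10: PC=2 idx=0 pred=T actual=N -> ctr[0]=2

Answer: T T T T N N N T T T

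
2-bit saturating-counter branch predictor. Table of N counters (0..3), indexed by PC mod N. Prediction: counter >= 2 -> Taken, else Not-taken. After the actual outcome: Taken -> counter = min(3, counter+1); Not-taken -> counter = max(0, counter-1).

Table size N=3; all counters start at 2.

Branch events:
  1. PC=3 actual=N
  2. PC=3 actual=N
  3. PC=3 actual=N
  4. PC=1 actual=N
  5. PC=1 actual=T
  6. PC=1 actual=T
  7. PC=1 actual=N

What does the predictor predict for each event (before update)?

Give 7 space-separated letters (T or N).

Ev 1: PC=3 idx=0 pred=T actual=N -> ctr[0]=1
Ev 2: PC=3 idx=0 pred=N actual=N -> ctr[0]=0
Ev 3: PC=3 idx=0 pred=N actual=N -> ctr[0]=0
Ev 4: PC=1 idx=1 pred=T actual=N -> ctr[1]=1
Ev 5: PC=1 idx=1 pred=N actual=T -> ctr[1]=2
Ev 6: PC=1 idx=1 pred=T actual=T -> ctr[1]=3
Ev 7: PC=1 idx=1 pred=T actual=N -> ctr[1]=2

Answer: T N N T N T T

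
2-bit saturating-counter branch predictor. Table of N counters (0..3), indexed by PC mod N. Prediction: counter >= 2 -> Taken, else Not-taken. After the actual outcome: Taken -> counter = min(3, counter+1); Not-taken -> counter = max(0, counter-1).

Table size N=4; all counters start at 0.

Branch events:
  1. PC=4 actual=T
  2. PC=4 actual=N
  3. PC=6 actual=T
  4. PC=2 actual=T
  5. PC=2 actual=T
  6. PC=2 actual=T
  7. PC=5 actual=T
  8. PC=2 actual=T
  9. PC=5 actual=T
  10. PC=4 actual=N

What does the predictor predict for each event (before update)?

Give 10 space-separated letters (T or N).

Ev 1: PC=4 idx=0 pred=N actual=T -> ctr[0]=1
Ev 2: PC=4 idx=0 pred=N actual=N -> ctr[0]=0
Ev 3: PC=6 idx=2 pred=N actual=T -> ctr[2]=1
Ev 4: PC=2 idx=2 pred=N actual=T -> ctr[2]=2
Ev 5: PC=2 idx=2 pred=T actual=T -> ctr[2]=3
Ev 6: PC=2 idx=2 pred=T actual=T -> ctr[2]=3
Ev 7: PC=5 idx=1 pred=N actual=T -> ctr[1]=1
Ev 8: PC=2 idx=2 pred=T actual=T -> ctr[2]=3
Ev 9: PC=5 idx=1 pred=N actual=T -> ctr[1]=2
Ev 10: PC=4 idx=0 pred=N actual=N -> ctr[0]=0

Answer: N N N N T T N T N N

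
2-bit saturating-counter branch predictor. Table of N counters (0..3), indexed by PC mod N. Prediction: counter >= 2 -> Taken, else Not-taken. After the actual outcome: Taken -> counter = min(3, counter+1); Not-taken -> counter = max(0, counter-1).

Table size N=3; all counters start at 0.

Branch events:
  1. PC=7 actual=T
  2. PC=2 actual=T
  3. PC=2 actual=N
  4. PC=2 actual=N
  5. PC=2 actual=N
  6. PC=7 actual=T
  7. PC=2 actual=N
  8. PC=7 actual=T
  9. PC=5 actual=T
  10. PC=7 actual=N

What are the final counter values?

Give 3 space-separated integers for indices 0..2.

Answer: 0 2 1

Derivation:
Ev 1: PC=7 idx=1 pred=N actual=T -> ctr[1]=1
Ev 2: PC=2 idx=2 pred=N actual=T -> ctr[2]=1
Ev 3: PC=2 idx=2 pred=N actual=N -> ctr[2]=0
Ev 4: PC=2 idx=2 pred=N actual=N -> ctr[2]=0
Ev 5: PC=2 idx=2 pred=N actual=N -> ctr[2]=0
Ev 6: PC=7 idx=1 pred=N actual=T -> ctr[1]=2
Ev 7: PC=2 idx=2 pred=N actual=N -> ctr[2]=0
Ev 8: PC=7 idx=1 pred=T actual=T -> ctr[1]=3
Ev 9: PC=5 idx=2 pred=N actual=T -> ctr[2]=1
Ev 10: PC=7 idx=1 pred=T actual=N -> ctr[1]=2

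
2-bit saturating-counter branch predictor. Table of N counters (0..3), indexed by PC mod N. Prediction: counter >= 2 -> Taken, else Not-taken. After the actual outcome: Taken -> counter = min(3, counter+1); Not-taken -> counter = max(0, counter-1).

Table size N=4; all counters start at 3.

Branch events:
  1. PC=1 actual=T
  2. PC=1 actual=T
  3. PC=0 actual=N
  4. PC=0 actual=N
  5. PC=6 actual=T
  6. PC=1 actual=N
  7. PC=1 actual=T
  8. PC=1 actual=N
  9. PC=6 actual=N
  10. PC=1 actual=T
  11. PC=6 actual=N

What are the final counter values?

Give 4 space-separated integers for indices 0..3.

Answer: 1 3 1 3

Derivation:
Ev 1: PC=1 idx=1 pred=T actual=T -> ctr[1]=3
Ev 2: PC=1 idx=1 pred=T actual=T -> ctr[1]=3
Ev 3: PC=0 idx=0 pred=T actual=N -> ctr[0]=2
Ev 4: PC=0 idx=0 pred=T actual=N -> ctr[0]=1
Ev 5: PC=6 idx=2 pred=T actual=T -> ctr[2]=3
Ev 6: PC=1 idx=1 pred=T actual=N -> ctr[1]=2
Ev 7: PC=1 idx=1 pred=T actual=T -> ctr[1]=3
Ev 8: PC=1 idx=1 pred=T actual=N -> ctr[1]=2
Ev 9: PC=6 idx=2 pred=T actual=N -> ctr[2]=2
Ev 10: PC=1 idx=1 pred=T actual=T -> ctr[1]=3
Ev 11: PC=6 idx=2 pred=T actual=N -> ctr[2]=1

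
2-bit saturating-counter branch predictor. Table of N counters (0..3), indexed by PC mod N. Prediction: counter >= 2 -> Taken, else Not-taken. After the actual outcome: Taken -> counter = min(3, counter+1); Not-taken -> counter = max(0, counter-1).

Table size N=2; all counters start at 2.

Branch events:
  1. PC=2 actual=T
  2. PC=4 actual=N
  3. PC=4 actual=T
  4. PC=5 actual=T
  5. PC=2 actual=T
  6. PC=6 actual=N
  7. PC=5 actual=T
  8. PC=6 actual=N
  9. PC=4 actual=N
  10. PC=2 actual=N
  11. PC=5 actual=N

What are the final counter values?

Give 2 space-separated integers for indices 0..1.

Ev 1: PC=2 idx=0 pred=T actual=T -> ctr[0]=3
Ev 2: PC=4 idx=0 pred=T actual=N -> ctr[0]=2
Ev 3: PC=4 idx=0 pred=T actual=T -> ctr[0]=3
Ev 4: PC=5 idx=1 pred=T actual=T -> ctr[1]=3
Ev 5: PC=2 idx=0 pred=T actual=T -> ctr[0]=3
Ev 6: PC=6 idx=0 pred=T actual=N -> ctr[0]=2
Ev 7: PC=5 idx=1 pred=T actual=T -> ctr[1]=3
Ev 8: PC=6 idx=0 pred=T actual=N -> ctr[0]=1
Ev 9: PC=4 idx=0 pred=N actual=N -> ctr[0]=0
Ev 10: PC=2 idx=0 pred=N actual=N -> ctr[0]=0
Ev 11: PC=5 idx=1 pred=T actual=N -> ctr[1]=2

Answer: 0 2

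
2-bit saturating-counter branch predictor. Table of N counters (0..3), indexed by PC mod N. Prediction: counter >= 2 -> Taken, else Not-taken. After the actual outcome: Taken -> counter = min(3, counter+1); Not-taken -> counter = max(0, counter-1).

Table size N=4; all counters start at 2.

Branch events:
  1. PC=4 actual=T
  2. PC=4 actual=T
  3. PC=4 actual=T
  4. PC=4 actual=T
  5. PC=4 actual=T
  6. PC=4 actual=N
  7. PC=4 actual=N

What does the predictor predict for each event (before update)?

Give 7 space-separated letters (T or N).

Ev 1: PC=4 idx=0 pred=T actual=T -> ctr[0]=3
Ev 2: PC=4 idx=0 pred=T actual=T -> ctr[0]=3
Ev 3: PC=4 idx=0 pred=T actual=T -> ctr[0]=3
Ev 4: PC=4 idx=0 pred=T actual=T -> ctr[0]=3
Ev 5: PC=4 idx=0 pred=T actual=T -> ctr[0]=3
Ev 6: PC=4 idx=0 pred=T actual=N -> ctr[0]=2
Ev 7: PC=4 idx=0 pred=T actual=N -> ctr[0]=1

Answer: T T T T T T T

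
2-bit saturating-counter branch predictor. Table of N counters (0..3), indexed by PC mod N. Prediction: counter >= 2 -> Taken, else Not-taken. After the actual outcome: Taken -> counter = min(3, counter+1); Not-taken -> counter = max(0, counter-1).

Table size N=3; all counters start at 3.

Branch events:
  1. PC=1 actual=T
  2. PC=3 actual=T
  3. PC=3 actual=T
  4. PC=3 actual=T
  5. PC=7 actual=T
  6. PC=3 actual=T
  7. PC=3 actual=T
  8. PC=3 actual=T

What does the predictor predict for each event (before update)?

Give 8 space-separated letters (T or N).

Answer: T T T T T T T T

Derivation:
Ev 1: PC=1 idx=1 pred=T actual=T -> ctr[1]=3
Ev 2: PC=3 idx=0 pred=T actual=T -> ctr[0]=3
Ev 3: PC=3 idx=0 pred=T actual=T -> ctr[0]=3
Ev 4: PC=3 idx=0 pred=T actual=T -> ctr[0]=3
Ev 5: PC=7 idx=1 pred=T actual=T -> ctr[1]=3
Ev 6: PC=3 idx=0 pred=T actual=T -> ctr[0]=3
Ev 7: PC=3 idx=0 pred=T actual=T -> ctr[0]=3
Ev 8: PC=3 idx=0 pred=T actual=T -> ctr[0]=3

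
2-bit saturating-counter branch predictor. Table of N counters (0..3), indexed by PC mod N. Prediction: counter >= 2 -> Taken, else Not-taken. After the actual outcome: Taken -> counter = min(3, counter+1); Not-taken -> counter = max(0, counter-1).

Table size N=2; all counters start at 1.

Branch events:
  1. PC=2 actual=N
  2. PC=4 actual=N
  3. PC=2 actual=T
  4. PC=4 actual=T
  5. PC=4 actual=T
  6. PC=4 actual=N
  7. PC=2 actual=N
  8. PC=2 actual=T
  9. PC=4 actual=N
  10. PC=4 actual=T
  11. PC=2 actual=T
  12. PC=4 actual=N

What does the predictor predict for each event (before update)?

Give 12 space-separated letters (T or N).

Answer: N N N N T T T N T N T T

Derivation:
Ev 1: PC=2 idx=0 pred=N actual=N -> ctr[0]=0
Ev 2: PC=4 idx=0 pred=N actual=N -> ctr[0]=0
Ev 3: PC=2 idx=0 pred=N actual=T -> ctr[0]=1
Ev 4: PC=4 idx=0 pred=N actual=T -> ctr[0]=2
Ev 5: PC=4 idx=0 pred=T actual=T -> ctr[0]=3
Ev 6: PC=4 idx=0 pred=T actual=N -> ctr[0]=2
Ev 7: PC=2 idx=0 pred=T actual=N -> ctr[0]=1
Ev 8: PC=2 idx=0 pred=N actual=T -> ctr[0]=2
Ev 9: PC=4 idx=0 pred=T actual=N -> ctr[0]=1
Ev 10: PC=4 idx=0 pred=N actual=T -> ctr[0]=2
Ev 11: PC=2 idx=0 pred=T actual=T -> ctr[0]=3
Ev 12: PC=4 idx=0 pred=T actual=N -> ctr[0]=2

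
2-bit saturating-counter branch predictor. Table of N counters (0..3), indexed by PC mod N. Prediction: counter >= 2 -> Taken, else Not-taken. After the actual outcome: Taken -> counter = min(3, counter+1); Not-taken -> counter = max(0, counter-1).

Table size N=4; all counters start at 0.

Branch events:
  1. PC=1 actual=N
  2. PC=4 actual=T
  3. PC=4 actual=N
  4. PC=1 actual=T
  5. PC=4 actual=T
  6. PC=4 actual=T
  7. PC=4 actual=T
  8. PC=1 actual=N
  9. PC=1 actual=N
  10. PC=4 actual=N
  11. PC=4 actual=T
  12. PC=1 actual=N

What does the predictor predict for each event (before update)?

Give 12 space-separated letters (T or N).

Answer: N N N N N N T N N T T N

Derivation:
Ev 1: PC=1 idx=1 pred=N actual=N -> ctr[1]=0
Ev 2: PC=4 idx=0 pred=N actual=T -> ctr[0]=1
Ev 3: PC=4 idx=0 pred=N actual=N -> ctr[0]=0
Ev 4: PC=1 idx=1 pred=N actual=T -> ctr[1]=1
Ev 5: PC=4 idx=0 pred=N actual=T -> ctr[0]=1
Ev 6: PC=4 idx=0 pred=N actual=T -> ctr[0]=2
Ev 7: PC=4 idx=0 pred=T actual=T -> ctr[0]=3
Ev 8: PC=1 idx=1 pred=N actual=N -> ctr[1]=0
Ev 9: PC=1 idx=1 pred=N actual=N -> ctr[1]=0
Ev 10: PC=4 idx=0 pred=T actual=N -> ctr[0]=2
Ev 11: PC=4 idx=0 pred=T actual=T -> ctr[0]=3
Ev 12: PC=1 idx=1 pred=N actual=N -> ctr[1]=0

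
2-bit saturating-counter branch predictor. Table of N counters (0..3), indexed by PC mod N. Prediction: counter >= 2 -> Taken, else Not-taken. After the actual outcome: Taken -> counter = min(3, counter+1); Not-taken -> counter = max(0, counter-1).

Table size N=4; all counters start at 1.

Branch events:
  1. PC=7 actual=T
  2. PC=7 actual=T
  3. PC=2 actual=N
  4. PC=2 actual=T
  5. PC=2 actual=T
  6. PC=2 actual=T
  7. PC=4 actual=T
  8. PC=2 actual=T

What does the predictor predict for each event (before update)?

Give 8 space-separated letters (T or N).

Answer: N T N N N T N T

Derivation:
Ev 1: PC=7 idx=3 pred=N actual=T -> ctr[3]=2
Ev 2: PC=7 idx=3 pred=T actual=T -> ctr[3]=3
Ev 3: PC=2 idx=2 pred=N actual=N -> ctr[2]=0
Ev 4: PC=2 idx=2 pred=N actual=T -> ctr[2]=1
Ev 5: PC=2 idx=2 pred=N actual=T -> ctr[2]=2
Ev 6: PC=2 idx=2 pred=T actual=T -> ctr[2]=3
Ev 7: PC=4 idx=0 pred=N actual=T -> ctr[0]=2
Ev 8: PC=2 idx=2 pred=T actual=T -> ctr[2]=3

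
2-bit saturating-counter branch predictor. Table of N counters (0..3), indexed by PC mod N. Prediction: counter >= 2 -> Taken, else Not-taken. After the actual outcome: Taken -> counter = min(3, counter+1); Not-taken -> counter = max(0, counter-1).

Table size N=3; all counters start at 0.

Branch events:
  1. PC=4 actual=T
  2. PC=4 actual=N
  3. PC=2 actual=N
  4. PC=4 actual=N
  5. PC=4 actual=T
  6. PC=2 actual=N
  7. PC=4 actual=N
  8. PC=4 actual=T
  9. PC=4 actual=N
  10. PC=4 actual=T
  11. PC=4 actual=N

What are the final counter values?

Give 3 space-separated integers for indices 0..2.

Answer: 0 0 0

Derivation:
Ev 1: PC=4 idx=1 pred=N actual=T -> ctr[1]=1
Ev 2: PC=4 idx=1 pred=N actual=N -> ctr[1]=0
Ev 3: PC=2 idx=2 pred=N actual=N -> ctr[2]=0
Ev 4: PC=4 idx=1 pred=N actual=N -> ctr[1]=0
Ev 5: PC=4 idx=1 pred=N actual=T -> ctr[1]=1
Ev 6: PC=2 idx=2 pred=N actual=N -> ctr[2]=0
Ev 7: PC=4 idx=1 pred=N actual=N -> ctr[1]=0
Ev 8: PC=4 idx=1 pred=N actual=T -> ctr[1]=1
Ev 9: PC=4 idx=1 pred=N actual=N -> ctr[1]=0
Ev 10: PC=4 idx=1 pred=N actual=T -> ctr[1]=1
Ev 11: PC=4 idx=1 pred=N actual=N -> ctr[1]=0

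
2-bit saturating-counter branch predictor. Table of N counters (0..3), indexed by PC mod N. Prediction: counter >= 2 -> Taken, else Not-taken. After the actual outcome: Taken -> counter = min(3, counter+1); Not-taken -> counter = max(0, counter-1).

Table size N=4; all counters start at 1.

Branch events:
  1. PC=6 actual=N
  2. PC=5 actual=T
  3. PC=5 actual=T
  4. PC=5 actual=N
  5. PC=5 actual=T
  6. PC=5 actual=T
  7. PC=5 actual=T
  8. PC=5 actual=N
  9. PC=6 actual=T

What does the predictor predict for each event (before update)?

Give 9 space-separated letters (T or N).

Answer: N N T T T T T T N

Derivation:
Ev 1: PC=6 idx=2 pred=N actual=N -> ctr[2]=0
Ev 2: PC=5 idx=1 pred=N actual=T -> ctr[1]=2
Ev 3: PC=5 idx=1 pred=T actual=T -> ctr[1]=3
Ev 4: PC=5 idx=1 pred=T actual=N -> ctr[1]=2
Ev 5: PC=5 idx=1 pred=T actual=T -> ctr[1]=3
Ev 6: PC=5 idx=1 pred=T actual=T -> ctr[1]=3
Ev 7: PC=5 idx=1 pred=T actual=T -> ctr[1]=3
Ev 8: PC=5 idx=1 pred=T actual=N -> ctr[1]=2
Ev 9: PC=6 idx=2 pred=N actual=T -> ctr[2]=1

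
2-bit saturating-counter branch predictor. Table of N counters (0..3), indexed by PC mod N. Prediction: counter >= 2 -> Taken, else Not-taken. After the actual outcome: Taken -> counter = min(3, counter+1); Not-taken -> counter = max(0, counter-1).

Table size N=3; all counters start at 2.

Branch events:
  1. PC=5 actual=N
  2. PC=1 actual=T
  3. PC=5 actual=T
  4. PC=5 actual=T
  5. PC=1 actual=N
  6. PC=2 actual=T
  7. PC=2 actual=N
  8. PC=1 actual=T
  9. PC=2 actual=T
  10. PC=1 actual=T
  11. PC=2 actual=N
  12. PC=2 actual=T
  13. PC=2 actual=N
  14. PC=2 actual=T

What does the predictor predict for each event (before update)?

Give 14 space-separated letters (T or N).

Answer: T T N T T T T T T T T T T T

Derivation:
Ev 1: PC=5 idx=2 pred=T actual=N -> ctr[2]=1
Ev 2: PC=1 idx=1 pred=T actual=T -> ctr[1]=3
Ev 3: PC=5 idx=2 pred=N actual=T -> ctr[2]=2
Ev 4: PC=5 idx=2 pred=T actual=T -> ctr[2]=3
Ev 5: PC=1 idx=1 pred=T actual=N -> ctr[1]=2
Ev 6: PC=2 idx=2 pred=T actual=T -> ctr[2]=3
Ev 7: PC=2 idx=2 pred=T actual=N -> ctr[2]=2
Ev 8: PC=1 idx=1 pred=T actual=T -> ctr[1]=3
Ev 9: PC=2 idx=2 pred=T actual=T -> ctr[2]=3
Ev 10: PC=1 idx=1 pred=T actual=T -> ctr[1]=3
Ev 11: PC=2 idx=2 pred=T actual=N -> ctr[2]=2
Ev 12: PC=2 idx=2 pred=T actual=T -> ctr[2]=3
Ev 13: PC=2 idx=2 pred=T actual=N -> ctr[2]=2
Ev 14: PC=2 idx=2 pred=T actual=T -> ctr[2]=3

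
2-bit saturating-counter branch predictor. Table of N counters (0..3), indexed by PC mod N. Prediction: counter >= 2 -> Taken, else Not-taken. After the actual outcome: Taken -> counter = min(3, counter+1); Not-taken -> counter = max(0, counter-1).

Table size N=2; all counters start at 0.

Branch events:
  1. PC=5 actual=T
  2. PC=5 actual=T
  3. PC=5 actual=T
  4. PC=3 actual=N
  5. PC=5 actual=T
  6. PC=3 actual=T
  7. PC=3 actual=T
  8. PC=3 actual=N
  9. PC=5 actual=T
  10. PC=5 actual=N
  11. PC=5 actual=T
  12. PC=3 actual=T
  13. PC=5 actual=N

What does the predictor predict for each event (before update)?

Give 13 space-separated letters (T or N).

Answer: N N T T T T T T T T T T T

Derivation:
Ev 1: PC=5 idx=1 pred=N actual=T -> ctr[1]=1
Ev 2: PC=5 idx=1 pred=N actual=T -> ctr[1]=2
Ev 3: PC=5 idx=1 pred=T actual=T -> ctr[1]=3
Ev 4: PC=3 idx=1 pred=T actual=N -> ctr[1]=2
Ev 5: PC=5 idx=1 pred=T actual=T -> ctr[1]=3
Ev 6: PC=3 idx=1 pred=T actual=T -> ctr[1]=3
Ev 7: PC=3 idx=1 pred=T actual=T -> ctr[1]=3
Ev 8: PC=3 idx=1 pred=T actual=N -> ctr[1]=2
Ev 9: PC=5 idx=1 pred=T actual=T -> ctr[1]=3
Ev 10: PC=5 idx=1 pred=T actual=N -> ctr[1]=2
Ev 11: PC=5 idx=1 pred=T actual=T -> ctr[1]=3
Ev 12: PC=3 idx=1 pred=T actual=T -> ctr[1]=3
Ev 13: PC=5 idx=1 pred=T actual=N -> ctr[1]=2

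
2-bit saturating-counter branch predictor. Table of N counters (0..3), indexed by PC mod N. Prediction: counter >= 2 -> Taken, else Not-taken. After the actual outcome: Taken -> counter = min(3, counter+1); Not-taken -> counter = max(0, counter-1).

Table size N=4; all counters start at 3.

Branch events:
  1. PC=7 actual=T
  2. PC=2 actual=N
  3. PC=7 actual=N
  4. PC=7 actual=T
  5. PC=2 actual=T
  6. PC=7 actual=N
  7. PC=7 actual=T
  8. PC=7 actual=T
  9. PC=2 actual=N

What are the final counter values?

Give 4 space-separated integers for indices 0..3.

Answer: 3 3 2 3

Derivation:
Ev 1: PC=7 idx=3 pred=T actual=T -> ctr[3]=3
Ev 2: PC=2 idx=2 pred=T actual=N -> ctr[2]=2
Ev 3: PC=7 idx=3 pred=T actual=N -> ctr[3]=2
Ev 4: PC=7 idx=3 pred=T actual=T -> ctr[3]=3
Ev 5: PC=2 idx=2 pred=T actual=T -> ctr[2]=3
Ev 6: PC=7 idx=3 pred=T actual=N -> ctr[3]=2
Ev 7: PC=7 idx=3 pred=T actual=T -> ctr[3]=3
Ev 8: PC=7 idx=3 pred=T actual=T -> ctr[3]=3
Ev 9: PC=2 idx=2 pred=T actual=N -> ctr[2]=2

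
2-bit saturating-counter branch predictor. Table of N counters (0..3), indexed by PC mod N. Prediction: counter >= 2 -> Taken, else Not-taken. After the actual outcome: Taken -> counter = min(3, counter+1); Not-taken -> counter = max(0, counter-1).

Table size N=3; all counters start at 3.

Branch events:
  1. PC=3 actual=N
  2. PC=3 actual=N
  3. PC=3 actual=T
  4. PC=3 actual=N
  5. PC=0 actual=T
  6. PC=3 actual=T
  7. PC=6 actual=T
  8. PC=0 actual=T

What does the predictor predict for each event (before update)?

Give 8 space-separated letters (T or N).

Answer: T T N T N T T T

Derivation:
Ev 1: PC=3 idx=0 pred=T actual=N -> ctr[0]=2
Ev 2: PC=3 idx=0 pred=T actual=N -> ctr[0]=1
Ev 3: PC=3 idx=0 pred=N actual=T -> ctr[0]=2
Ev 4: PC=3 idx=0 pred=T actual=N -> ctr[0]=1
Ev 5: PC=0 idx=0 pred=N actual=T -> ctr[0]=2
Ev 6: PC=3 idx=0 pred=T actual=T -> ctr[0]=3
Ev 7: PC=6 idx=0 pred=T actual=T -> ctr[0]=3
Ev 8: PC=0 idx=0 pred=T actual=T -> ctr[0]=3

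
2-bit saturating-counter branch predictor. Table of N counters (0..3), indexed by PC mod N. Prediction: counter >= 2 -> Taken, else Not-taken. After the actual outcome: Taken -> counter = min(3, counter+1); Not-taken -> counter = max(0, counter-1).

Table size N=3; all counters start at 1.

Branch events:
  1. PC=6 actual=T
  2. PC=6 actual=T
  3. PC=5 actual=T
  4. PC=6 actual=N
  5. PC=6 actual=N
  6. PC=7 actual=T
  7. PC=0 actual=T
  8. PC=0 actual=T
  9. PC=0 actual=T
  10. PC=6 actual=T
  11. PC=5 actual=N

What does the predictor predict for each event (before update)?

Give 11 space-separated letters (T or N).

Answer: N T N T T N N T T T T

Derivation:
Ev 1: PC=6 idx=0 pred=N actual=T -> ctr[0]=2
Ev 2: PC=6 idx=0 pred=T actual=T -> ctr[0]=3
Ev 3: PC=5 idx=2 pred=N actual=T -> ctr[2]=2
Ev 4: PC=6 idx=0 pred=T actual=N -> ctr[0]=2
Ev 5: PC=6 idx=0 pred=T actual=N -> ctr[0]=1
Ev 6: PC=7 idx=1 pred=N actual=T -> ctr[1]=2
Ev 7: PC=0 idx=0 pred=N actual=T -> ctr[0]=2
Ev 8: PC=0 idx=0 pred=T actual=T -> ctr[0]=3
Ev 9: PC=0 idx=0 pred=T actual=T -> ctr[0]=3
Ev 10: PC=6 idx=0 pred=T actual=T -> ctr[0]=3
Ev 11: PC=5 idx=2 pred=T actual=N -> ctr[2]=1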